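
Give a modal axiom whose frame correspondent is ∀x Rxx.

A defining formula is □ψ → ψ (the T axiom).
Suppose □ψ→ψ is valid. At any x set V(ψ)={w : Rxw}. Then □ψ holds at x, so ψ holds at x, i.e. Rxx.

□ψ → ψ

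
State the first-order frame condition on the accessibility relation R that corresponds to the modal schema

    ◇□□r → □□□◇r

This is a Sahlqvist (Geach-type) schema ◇^1□^2r → □^3◇^1r.
First-order correspondent: ∀x ∀y ∀z ((xRy ∧ xR³z) → ∃w (yR²w ∧ zRw)).

∀x ∀y ∀z ((xRy ∧ xR³z) → ∃w (yR²w ∧ zRw))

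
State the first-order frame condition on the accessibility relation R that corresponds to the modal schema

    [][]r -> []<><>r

forall x forall z (xRz -> exists w (x R^2 w & z R^2 w))

This is a Sahlqvist (Geach-type) schema ◇^0□^2r → □^1◇^2r.
Minimal-valuation argument: fix x; take any y with xR^0y and any z with xR^1z. Set V(r) to the set of worlds R-reachable from y in exactly 2 steps. Then □^2r holds at y, so the antecedent holds at x; validity forces ◇^2r at z, giving a w with zR^2w and yR^2w.
First-order correspondent: forall x forall z (xRz -> exists w (x R^2 w & z R^2 w)).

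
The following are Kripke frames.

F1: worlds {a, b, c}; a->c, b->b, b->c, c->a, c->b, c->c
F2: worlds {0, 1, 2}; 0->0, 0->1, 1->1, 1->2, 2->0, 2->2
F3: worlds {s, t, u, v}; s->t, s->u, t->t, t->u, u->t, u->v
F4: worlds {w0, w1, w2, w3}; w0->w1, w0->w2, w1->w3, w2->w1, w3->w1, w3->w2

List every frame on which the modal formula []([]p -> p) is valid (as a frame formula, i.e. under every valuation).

Frame correspondent (Sahlqvist): forall x forall y (Rxy -> Ryy) — i.e. shift-reflexivity.
F1: fails — Rca but not Raa.
F2: ✓.
F3: fails — Ruv but not Rvv.
F4: fails — Rw3w1 but not Rw1w1.

F2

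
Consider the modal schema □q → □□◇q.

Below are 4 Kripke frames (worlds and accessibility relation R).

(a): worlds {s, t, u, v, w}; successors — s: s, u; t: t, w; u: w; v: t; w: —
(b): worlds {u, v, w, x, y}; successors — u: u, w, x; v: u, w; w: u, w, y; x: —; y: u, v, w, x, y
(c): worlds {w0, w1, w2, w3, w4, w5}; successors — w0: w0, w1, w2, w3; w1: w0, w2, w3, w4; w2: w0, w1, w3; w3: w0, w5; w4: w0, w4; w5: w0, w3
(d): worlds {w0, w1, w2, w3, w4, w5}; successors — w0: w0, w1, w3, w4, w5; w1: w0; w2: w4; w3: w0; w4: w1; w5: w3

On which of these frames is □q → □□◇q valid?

This is the axiom for a generalized confluence (Geach) condition; its first-order frame correspondent is ∀x ∀z (xR²z → ∃w (xRw ∧ zRw)).
(a): fails — sR²u but no w* with sRw* and uRw*.
(b): fails — uR²x but no t with uRt and xRt.
(c): satisfies the condition.
(d): fails — w1R²w4 but no w with w1Rw and w4Rw.

(c)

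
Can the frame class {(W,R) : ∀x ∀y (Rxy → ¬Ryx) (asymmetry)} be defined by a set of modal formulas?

No — not modally definable

Any modally definable frame class is closed under surjective bounded morphisms.
The 5-cycle (worlds s,t,u,v,w with s→t→u→v→w→s) is asymmetric. Mapping every world to a single reflexive point • is a surjective bounded morphism, and the reflexive point is not asymmetric (R•• but asymmetry requires ¬R••).
Hence asymmetry is not modally definable.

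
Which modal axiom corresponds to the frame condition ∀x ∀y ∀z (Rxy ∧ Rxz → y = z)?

◇p → □p

A defining formula is ◇p → □p (the CD axiom).
Suppose ◇p→□p is valid. Take Rxy, Rxz and set V(p)={y}. Then ◇p at x, so □p at x, so p at z, i.e. z=y.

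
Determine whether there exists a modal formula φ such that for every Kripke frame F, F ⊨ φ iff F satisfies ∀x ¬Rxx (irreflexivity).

Modal frame validity is preserved under surjective bounded morphisms.
The 5-cycle (worlds w0,w1,w2,w3,w4 with w0→w1→w2→w3→w4→w0) is irreflexive, and the map sending every world to a single reflexive point • is a surjective bounded morphism (forth: every edge maps to (•,•); back: every world has a successor). So any modal formula valid on the 5-cycle is also valid on the reflexive point, which is not irreflexive.
Hence irreflexivity is not modally definable.

No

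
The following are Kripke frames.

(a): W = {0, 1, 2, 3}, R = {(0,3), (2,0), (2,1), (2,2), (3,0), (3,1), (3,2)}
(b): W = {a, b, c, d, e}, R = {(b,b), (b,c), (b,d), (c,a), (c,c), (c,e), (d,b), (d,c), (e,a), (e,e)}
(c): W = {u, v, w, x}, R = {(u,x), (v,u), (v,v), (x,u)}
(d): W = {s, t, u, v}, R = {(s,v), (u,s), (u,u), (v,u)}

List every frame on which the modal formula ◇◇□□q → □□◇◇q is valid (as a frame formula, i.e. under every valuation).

This is the axiom for a generalized confluence (Geach) condition; its first-order frame correspondent is ∀x ∀y ∀z ((xR²y ∧ xR²z) → ∃w (yR²w ∧ zR²w)).
(a): fails — 0R²0, 0R²1 but no w with 0R²w and 1R²w.
(b): fails — bR²a, bR²a but no w with aR²w and aR²w.
(c): fails — vR²u, vR²x but no t with uR²t and xR²t.
(d): satisfies the condition.
Valid on: (d).

(d)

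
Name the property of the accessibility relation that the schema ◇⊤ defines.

This schema is equivalent to the D axiom □A → ◇A.
Its frame correspondent is seriality — ∀x ∃y Rxy.

seriality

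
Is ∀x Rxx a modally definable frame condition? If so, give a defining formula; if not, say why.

Yes, by □q → q

Yes: it is reflexivity, defined by the T schema □q → q.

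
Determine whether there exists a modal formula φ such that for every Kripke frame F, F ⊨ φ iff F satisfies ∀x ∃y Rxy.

Yes, by □q → ◇q

The condition is seriality. A defining modal formula is □q → ◇q.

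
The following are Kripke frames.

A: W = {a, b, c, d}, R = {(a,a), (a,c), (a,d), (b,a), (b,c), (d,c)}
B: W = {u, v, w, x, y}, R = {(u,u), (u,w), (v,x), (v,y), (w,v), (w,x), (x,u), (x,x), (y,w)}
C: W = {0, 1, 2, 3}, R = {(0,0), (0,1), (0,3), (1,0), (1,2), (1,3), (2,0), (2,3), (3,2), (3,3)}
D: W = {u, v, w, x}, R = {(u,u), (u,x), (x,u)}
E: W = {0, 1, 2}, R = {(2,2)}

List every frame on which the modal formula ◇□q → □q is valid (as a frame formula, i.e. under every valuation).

E

Frame correspondent (Sahlqvist): ∀x ∀y ∀z (Rxy ∧ Rxz → Ryz) — i.e. the Euclidean property.
A: fails — Rac and Raa but not Rca.
B: fails — Ruw and Ruw but not Rww.
C: fails — R01 and R01 but not R11.
D: fails — Rux and Rux but not Rxx.
E: ✓.
Valid on: E.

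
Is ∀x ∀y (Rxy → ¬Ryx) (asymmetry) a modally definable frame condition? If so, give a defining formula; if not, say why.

No

Modal frame validity is preserved under surjective bounded morphisms.
The 3-cycle (worlds s,t,u with s→t→u→s) is asymmetric. Mapping every world to a single reflexive point • is a surjective bounded morphism, and the reflexive point is not asymmetric (R•• but asymmetry requires ¬R••).
Hence asymmetry is not modally definable.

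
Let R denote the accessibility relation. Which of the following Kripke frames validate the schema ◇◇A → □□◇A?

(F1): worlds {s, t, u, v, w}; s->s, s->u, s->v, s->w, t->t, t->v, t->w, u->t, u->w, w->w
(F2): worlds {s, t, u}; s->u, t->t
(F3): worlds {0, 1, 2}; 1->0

The schema corresponds to a generalized confluence (Geach) condition: ∀x ∀y ∀z ((xR²y ∧ xR²z) → ∃w (y = w ∧ zRw)).
(F1): fails — sR²s, sR²t but no w* with s=w* and tRw*.
(F2): condition met.
(F3): condition met.

(F2), (F3)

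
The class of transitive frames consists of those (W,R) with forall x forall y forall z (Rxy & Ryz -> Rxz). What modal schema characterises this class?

□ψ → □□ψ

The condition is transitivity. The 4 schema □ψ → □□ψ defines it.
Suppose □ψ→□□ψ is valid. Take Rxy, Ryz and set V(ψ)={w : Rxw}. Then □ψ at x, so □□ψ at x, so □ψ at y, so ψ at z, i.e. Rxz.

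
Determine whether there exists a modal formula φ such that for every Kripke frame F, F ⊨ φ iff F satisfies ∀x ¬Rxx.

No — not modally definable

Any modally definable frame class is closed under surjective bounded morphisms.
The 2-cycle (worlds a,b with a→b→a) is irreflexive, and the map sending every world to a single reflexive point • is a surjective bounded morphism (forth: every edge maps to (•,•); back: every world has a successor). So any modal formula valid on the 2-cycle is also valid on the reflexive point, which is not irreflexive.
So the class is not modally definable.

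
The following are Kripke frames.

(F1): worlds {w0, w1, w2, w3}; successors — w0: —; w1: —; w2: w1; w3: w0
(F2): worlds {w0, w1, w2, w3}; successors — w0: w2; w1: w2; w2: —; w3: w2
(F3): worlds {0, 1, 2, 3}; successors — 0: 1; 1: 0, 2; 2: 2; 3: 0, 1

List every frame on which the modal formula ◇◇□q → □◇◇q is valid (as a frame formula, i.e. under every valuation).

Frame correspondent (Sahlqvist): ∀x ∀y ∀z ((xR²y ∧ xRz) → ∃w (yRw ∧ zR²w)) — i.e. a generalized confluence (Geach) condition.
(F1): satisfies the condition.
(F2): satisfies the condition.
(F3): fails — 3R²0, 3R0 but no w with 0Rw and 0R²w.

(F1), (F2)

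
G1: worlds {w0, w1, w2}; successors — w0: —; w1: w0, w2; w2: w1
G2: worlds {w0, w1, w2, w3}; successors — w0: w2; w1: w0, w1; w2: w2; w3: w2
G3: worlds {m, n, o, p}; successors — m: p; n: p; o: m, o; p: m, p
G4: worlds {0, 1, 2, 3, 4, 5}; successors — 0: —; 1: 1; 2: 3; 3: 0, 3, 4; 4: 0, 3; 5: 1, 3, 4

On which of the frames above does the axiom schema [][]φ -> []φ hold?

G2, G3, G4

This is the axiom for density; its first-order frame correspondent is forall x forall y (Rxy -> exists z (Rxz & Rzy)).
G1: fails — Rw1w2 but no z with Rw1z and Rzw2.
G2: satisfies the condition.
G3: satisfies the condition.
G4: satisfies the condition.
Valid on: G2, G3, G4.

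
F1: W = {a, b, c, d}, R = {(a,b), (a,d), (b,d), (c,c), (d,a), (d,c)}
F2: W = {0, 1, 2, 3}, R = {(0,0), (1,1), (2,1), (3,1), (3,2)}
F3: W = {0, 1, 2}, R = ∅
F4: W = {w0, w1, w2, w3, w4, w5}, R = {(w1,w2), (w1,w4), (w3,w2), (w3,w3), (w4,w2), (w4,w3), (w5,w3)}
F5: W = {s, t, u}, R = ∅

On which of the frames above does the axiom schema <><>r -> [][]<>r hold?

Frame correspondent (Sahlqvist): forall x forall y forall z ((x R^2 y & x R^2 z) -> exists w (y = w & zRw)) — i.e. a generalized confluence (Geach) condition.
F1: fails — aR²a, aR²a but no w with a=w and aRw.
F2: ✓.
F3: ✓.
F4: fails — w1R²w2, w1R²w2 but no w with w2=w and w2Rw.
F5: ✓.
Valid on: F2, F3, F5.

F2, F3, F5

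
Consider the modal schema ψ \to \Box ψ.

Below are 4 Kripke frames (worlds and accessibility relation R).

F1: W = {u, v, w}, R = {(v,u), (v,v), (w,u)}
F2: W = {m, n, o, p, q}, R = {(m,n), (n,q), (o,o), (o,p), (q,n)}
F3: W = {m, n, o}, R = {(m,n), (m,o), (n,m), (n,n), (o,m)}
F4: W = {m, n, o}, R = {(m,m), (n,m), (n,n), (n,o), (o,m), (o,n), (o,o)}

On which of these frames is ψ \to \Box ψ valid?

none

Frame correspondent (Sahlqvist): \forall x \forall z (xRz \to \exists w (x = w \wedge z = w)) — i.e. a generalized confluence (Geach) condition.
F1: fails — vRu but v ≠ u.
F2: fails — mRn but m ≠ n.
F3: fails — mRn but m ≠ n.
F4: fails — nRm but n ≠ m.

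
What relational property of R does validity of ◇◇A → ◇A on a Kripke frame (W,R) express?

Equivalently (dual form): □A → □□A.
Suppose □A→□□A is valid. Take Rxy, Ryz and set V(A)={w : Rxw}. Then □A at x, so □□A at x, so □A at y, so A at z, i.e. Rxz.

transitivity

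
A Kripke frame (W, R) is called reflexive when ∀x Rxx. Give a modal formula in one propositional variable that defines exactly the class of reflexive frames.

The condition is reflexivity. The T schema □r → r defines it.
Suppose □r→r is valid. At any x set V(r)={w : Rxw}. Then □r holds at x, so r holds at x, i.e. Rxx.

□r → r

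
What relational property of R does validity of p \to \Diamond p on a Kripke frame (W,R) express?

Replacing p by ¬p and contraposing gives the equivalent schema □p → p.
Suppose □p→p is valid. At any x set V(p)={w : Rxw}. Then □p holds at x, so p holds at x, i.e. Rxx.
Conversely, on a frame with reflexivity the schema holds at every world under every valuation.
So the correspondent is reflexivity.

reflexivity: \forall x Rxx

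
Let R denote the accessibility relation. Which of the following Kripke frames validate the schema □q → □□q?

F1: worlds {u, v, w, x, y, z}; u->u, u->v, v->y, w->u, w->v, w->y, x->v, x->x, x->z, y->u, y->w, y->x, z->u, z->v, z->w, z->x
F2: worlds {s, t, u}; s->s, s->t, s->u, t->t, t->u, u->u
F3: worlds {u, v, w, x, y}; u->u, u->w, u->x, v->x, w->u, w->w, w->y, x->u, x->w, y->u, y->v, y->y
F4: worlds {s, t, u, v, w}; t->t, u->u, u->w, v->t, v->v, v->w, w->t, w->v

This is the axiom for transitivity; its first-order frame correspondent is ∀x ∀y ∀z (Rxy ∧ Ryz → Rxz).
F1: fails — Ruv and Rvy but not Ruy.
F2: ✓.
F3: fails — Rxw and Rwy but not Rxy.
F4: fails — Ruw and Rwt but not Rut.

F2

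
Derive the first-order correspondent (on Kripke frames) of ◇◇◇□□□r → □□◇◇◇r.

This is a Sahlqvist (Geach-type) schema ◇^3□^3r → □^2◇^3r.
Minimal-valuation argument: fix x; take any y with xR^3y and any z with xR^2z. Set V(r) to the set of worlds R-reachable from y in exactly 3 steps. Then □^3r holds at y, so the antecedent holds at x; validity forces ◇^3r at z, giving a w with zR^3w and yR^3w.
First-order correspondent: ∀x ∀y ∀z ((xR³y ∧ xR²z) → ∃w (yR³w ∧ zR³w)).

∀x ∀y ∀z ((xR³y ∧ xR²z) → ∃w (yR³w ∧ zR³w))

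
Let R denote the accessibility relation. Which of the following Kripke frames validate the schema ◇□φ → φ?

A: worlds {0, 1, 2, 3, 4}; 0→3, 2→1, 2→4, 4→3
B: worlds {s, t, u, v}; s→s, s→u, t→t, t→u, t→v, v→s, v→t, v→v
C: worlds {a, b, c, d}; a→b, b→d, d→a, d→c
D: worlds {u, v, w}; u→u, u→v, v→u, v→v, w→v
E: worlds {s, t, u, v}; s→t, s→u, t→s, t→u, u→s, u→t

Frame correspondent (Sahlqvist): ∀x ∀y (Rxy → Ryx) — i.e. symmetry.
A: fails — R43 but not R34.
B: fails — Rvs but not Rsv.
C: fails — Rab but not Rba.
D: fails — Rwv but not Rvw.
E: satisfies the condition.

E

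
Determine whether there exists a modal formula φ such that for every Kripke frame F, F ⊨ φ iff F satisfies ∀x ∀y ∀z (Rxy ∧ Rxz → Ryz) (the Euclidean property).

Yes — defined by ◇p → □◇p

Yes: it is the Euclidean property, defined by the 5 schema ◇p → □◇p.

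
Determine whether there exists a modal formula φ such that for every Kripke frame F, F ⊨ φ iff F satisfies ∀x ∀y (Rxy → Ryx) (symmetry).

The condition is symmetry. A defining modal formula is q → □◇q.
Suppose q→□◇q is valid. Take Rxy and set V(q)={x}. Then q at x, so □◇q at x, so ◇q at y, so some z with Ryz has q; z=x, i.e. Ryx.

Yes, by q → □◇q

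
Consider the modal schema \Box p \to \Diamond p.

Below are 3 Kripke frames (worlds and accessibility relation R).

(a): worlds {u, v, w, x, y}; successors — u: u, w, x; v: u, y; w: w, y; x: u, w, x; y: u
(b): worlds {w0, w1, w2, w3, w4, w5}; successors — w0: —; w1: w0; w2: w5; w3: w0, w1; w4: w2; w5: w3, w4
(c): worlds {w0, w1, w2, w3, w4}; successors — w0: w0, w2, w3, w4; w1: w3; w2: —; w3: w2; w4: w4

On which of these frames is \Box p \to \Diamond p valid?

(a)

Frame correspondent (Sahlqvist): \forall x \exists y Rxy — i.e. seriality.
(a): satisfies the condition.
(b): fails — world w0 has no successor.
(c): fails — world w2 has no successor.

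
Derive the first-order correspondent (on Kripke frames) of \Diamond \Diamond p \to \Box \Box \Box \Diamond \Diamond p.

This is a Sahlqvist (Geach-type) schema ◇^2□^0p → □^3◇^2p.
First-order correspondent: \forall x \forall y \forall z ((x R^2 y \wedge x R^3 z) \to \exists w (y = w \wedge z R^2 w)).

\forall x \forall y \forall z ((x R^2 y \wedge x R^3 z) \to \exists w (y = w \wedge z R^2 w))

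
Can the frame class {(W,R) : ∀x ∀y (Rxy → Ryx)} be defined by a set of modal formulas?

Yes: it is symmetry, defined by the B schema r → □◇r.

Definable; r → □◇r defines it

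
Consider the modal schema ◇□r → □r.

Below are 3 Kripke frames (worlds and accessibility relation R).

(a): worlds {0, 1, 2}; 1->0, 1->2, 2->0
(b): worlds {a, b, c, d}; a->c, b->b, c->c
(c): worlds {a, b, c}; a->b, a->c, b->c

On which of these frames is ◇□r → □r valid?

(b)

Frame correspondent (Sahlqvist): ∀x ∀y ∀z ((xRy ∧ xRz) → ∃w (yRw ∧ z = w)) — i.e. a generalized confluence (Geach) condition.
(a): fails — 1R0, 1R0 but no w with 0Rw and 0=w.
(b): satisfies the condition.
(c): fails — aRb, aRb but no w with bRw and b=w.
Valid on: (b).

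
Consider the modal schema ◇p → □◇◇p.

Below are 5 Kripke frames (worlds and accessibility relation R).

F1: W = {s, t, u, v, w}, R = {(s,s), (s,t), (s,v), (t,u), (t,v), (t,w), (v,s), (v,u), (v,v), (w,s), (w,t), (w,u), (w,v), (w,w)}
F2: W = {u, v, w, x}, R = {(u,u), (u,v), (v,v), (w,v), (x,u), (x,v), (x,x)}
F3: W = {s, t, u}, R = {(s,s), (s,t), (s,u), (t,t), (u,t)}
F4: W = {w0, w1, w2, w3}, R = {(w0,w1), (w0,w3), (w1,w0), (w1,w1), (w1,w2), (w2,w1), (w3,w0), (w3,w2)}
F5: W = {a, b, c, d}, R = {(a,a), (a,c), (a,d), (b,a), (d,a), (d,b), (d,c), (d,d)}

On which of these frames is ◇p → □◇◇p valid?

F4

Frame correspondent (Sahlqvist): ∀x ∀y ∀z ((xRy ∧ xRz) → ∃w (y = w ∧ zR²w)) — i.e. a generalized confluence (Geach) condition.
F1: fails — tRu, tRu but no w* with u=w* and uR²w*.
F2: fails — uRu, uRv but no t with u=t and vR²t.
F3: fails — sRs, sRt but no w with s=w and tR²w.
F4: ✓.
F5: fails — aRa, aRc but no w with a=w and cR²w.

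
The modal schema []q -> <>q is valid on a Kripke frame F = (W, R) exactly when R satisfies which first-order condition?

seriality

Suppose □q→◇q is valid. At any x set V(q)=W. Then □q at x, so ◇q at x, so x has a successor.
Conversely, on a frame with seriality the schema holds at every world under every valuation.
Frame condition: forall x exists y Rxy.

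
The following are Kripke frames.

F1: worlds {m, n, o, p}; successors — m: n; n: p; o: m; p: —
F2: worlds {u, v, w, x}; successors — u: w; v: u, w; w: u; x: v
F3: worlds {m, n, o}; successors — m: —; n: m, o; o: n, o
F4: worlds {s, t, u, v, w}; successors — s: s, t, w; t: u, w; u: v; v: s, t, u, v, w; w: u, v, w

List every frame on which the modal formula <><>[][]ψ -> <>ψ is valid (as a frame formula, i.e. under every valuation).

This is the axiom for a generalized confluence (Geach) condition; its first-order frame correspondent is forall x forall y (x R^2 y -> exists w (y R^2 w & xRw)).
F1: fails — mR²p but no w with pR²w and mRw.
F2: fails — uR²u but no t with uR²t and uRt.
F3: fails — oR²m but no w with mR²w and oRw.
F4: condition met.
Valid on: F4.

F4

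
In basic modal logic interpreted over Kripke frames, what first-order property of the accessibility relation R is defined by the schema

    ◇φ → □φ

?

partial functionality

Suppose ◇φ→□φ is valid. Take Rxy, Rxz and set V(φ)={y}. Then ◇φ at x, so □φ at x, so φ at z, i.e. z=y.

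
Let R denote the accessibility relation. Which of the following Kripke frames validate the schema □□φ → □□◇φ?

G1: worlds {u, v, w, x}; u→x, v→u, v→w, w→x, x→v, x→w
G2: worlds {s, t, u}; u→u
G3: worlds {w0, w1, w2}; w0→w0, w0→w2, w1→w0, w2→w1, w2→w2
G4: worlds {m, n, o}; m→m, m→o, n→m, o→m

The schema corresponds to a generalized confluence (Geach) condition: ∀x ∀z (xR²z → ∃w (xR²w ∧ zRw)).
G1: fails — uR²w but no t with uR²t and wRt.
G2: ✓.
G3: ✓.
G4: ✓.
Valid on: G2, G3, G4.

G2, G3, G4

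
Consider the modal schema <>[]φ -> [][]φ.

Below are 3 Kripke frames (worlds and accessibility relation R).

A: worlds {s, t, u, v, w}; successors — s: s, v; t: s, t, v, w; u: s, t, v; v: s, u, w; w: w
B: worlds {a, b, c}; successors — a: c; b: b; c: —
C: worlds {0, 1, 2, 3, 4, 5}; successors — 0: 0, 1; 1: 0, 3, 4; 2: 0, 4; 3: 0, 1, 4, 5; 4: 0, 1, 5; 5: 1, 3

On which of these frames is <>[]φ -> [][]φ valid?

This is the axiom for a generalized confluence (Geach) condition; its first-order frame correspondent is forall x forall y forall z ((xRy & x R^2 z) -> exists w (yRw & z = w)).
A: fails — sRs, sR²u but no w* with sRw* and u=w*.
B: satisfies the condition.
C: fails — 0R0, 0R²3 but no w with 0Rw and 3=w.

B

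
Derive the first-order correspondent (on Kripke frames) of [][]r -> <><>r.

forall x exists w (x R^2 w & x R^2 w)

This is a Sahlqvist (Geach-type) schema ◇^0□^2r → □^0◇^2r.
Minimal-valuation argument: fix x; take any y with xR^0y and any z with xR^0z. Set V(r) to the set of worlds R-reachable from y in exactly 2 steps. Then □^2r holds at y, so the antecedent holds at x; validity forces ◇^2r at z, giving a w with zR^2w and yR^2w.
First-order correspondent: forall x exists w (x R^2 w & x R^2 w).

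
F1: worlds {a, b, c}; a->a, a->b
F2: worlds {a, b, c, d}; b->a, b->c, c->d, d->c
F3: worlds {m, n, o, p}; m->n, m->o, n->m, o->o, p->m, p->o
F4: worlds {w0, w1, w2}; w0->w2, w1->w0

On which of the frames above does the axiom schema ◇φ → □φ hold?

F4

This is the axiom for partial functionality; its first-order frame correspondent is ∀x ∀y ∀z (Rxy ∧ Rxz → y = z).
F1: fails — a sees both a and b.
F2: fails — b sees both a and c.
F3: fails — m sees both n and o.
F4: satisfies the condition.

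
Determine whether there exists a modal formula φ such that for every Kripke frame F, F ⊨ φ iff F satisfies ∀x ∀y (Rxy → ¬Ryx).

Modal frame validity is preserved under surjective bounded morphisms.
The 3-cycle (worlds 0,1,2 with 0→1→2→0) is asymmetric. Mapping every world to a single reflexive point • is a surjective bounded morphism, and the reflexive point is not asymmetric (R•• but asymmetry requires ¬R••).
So the class is not modally definable.

No — not modally definable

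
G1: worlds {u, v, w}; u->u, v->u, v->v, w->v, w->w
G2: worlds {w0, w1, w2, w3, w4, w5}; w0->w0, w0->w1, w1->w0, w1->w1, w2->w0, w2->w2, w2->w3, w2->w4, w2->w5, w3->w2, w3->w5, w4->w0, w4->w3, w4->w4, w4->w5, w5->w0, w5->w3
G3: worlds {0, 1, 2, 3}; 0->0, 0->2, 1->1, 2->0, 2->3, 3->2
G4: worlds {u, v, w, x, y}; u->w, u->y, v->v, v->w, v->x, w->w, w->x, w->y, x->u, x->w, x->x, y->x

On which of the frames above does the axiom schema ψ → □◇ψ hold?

G3

This is the axiom for symmetry; its first-order frame correspondent is ∀x ∀y (Rxy → Ryx).
G1: fails — Rvu but not Ruv.
G2: fails — Rw2w4 but not Rw4w2.
G3: holds.
G4: fails — Ryx but not Rxy.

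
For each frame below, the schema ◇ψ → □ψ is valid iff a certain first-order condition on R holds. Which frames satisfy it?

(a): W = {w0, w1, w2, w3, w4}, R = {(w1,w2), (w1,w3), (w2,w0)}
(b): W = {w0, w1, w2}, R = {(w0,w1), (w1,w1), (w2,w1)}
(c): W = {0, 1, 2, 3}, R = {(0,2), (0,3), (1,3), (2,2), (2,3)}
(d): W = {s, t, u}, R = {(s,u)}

The schema corresponds to partial functionality: ∀x ∀y ∀z (Rxy ∧ Rxz → y = z).
(a): fails — w1 sees both w2 and w3.
(b): holds.
(c): fails — 0 sees both 2 and 3.
(d): holds.

(b), (d)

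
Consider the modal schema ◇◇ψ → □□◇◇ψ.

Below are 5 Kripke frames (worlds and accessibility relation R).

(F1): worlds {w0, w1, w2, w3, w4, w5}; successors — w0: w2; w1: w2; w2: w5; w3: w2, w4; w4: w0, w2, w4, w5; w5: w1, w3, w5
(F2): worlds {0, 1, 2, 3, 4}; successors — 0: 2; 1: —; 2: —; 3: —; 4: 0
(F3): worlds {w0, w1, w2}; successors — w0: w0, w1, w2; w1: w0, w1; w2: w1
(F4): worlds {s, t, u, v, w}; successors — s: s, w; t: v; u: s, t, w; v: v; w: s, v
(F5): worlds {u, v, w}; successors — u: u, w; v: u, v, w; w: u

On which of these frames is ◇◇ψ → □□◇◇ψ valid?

The schema corresponds to a generalized confluence (Geach) condition: ∀x ∀y ∀z ((xR²y ∧ xR²z) → ∃w (y = w ∧ zR²w)).
(F1): fails — w2R²w1, w2R²w1 but no w with w1=w and w1R²w.
(F2): fails — 4R²2, 4R²2 but no w with 2=w and 2R²w.
(F3): fails — w0R²w2, w0R²w2 but no w with w2=w and w2R²w.
(F4): fails — sR²s, sR²v but no w* with s=w* and vR²w*.
(F5): fails — vR²v, vR²u but no t with v=t and uR²t.

none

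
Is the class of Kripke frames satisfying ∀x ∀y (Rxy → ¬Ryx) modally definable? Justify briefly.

Not modally definable

If a class were modally definable it would be closed under surjective bounded morphisms (Goldblatt–Thomason).
The 3-cycle (worlds w0,w1,w2 with w0→w1→w2→w0) is asymmetric. Mapping every world to a single reflexive point • is a surjective bounded morphism, and the reflexive point is not asymmetric (R•• but asymmetry requires ¬R••).
So no modal formula (or set of formulas) defines exactly the asymmetric frames.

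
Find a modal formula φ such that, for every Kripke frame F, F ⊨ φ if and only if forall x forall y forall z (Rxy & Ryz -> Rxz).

A defining formula is □p → □□p (the 4 axiom).

□p → □□p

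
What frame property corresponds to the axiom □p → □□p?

Suppose □p→□□p is valid. Take Rxy, Ryz and set V(p)={w : Rxw}. Then □p at x, so □□p at x, so □p at y, so p at z, i.e. Rxz.

Transitivity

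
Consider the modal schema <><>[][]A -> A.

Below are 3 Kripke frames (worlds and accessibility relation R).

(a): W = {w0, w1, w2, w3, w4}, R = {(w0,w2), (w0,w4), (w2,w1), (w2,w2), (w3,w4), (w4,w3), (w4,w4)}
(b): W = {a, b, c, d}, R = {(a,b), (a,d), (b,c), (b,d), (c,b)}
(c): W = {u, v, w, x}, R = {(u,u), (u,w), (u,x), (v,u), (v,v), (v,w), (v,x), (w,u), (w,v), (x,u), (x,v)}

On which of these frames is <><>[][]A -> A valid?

(c)

This is the axiom for a generalized confluence (Geach) condition; its first-order frame correspondent is forall x forall y (x R^2 y -> exists w (y R^2 w & x = w)).
(a): fails — w0R²w1 but no w with w1R²w and w0=w.
(b): fails — aR²c but no w with cR²w and a=w.
(c): ✓.
Valid on: (c).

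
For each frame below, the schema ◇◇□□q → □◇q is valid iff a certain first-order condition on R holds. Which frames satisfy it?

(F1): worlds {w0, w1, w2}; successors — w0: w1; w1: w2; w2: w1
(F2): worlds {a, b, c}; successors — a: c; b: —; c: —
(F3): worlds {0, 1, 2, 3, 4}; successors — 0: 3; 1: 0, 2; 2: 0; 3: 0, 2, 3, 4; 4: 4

(F1), (F2)

Frame correspondent (Sahlqvist): ∀x ∀y ∀z ((xR²y ∧ xRz) → ∃w (yR²w ∧ zRw)) — i.e. a generalized confluence (Geach) condition.
(F1): ✓.
(F2): ✓.
(F3): fails — 3R²2, 3R2 but no w with 2R²w and 2Rw.
Valid on: (F1), (F2).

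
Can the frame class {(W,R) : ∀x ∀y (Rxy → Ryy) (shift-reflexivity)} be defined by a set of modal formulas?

The condition is shift-reflexivity. A defining modal formula is □(□q → q).

Yes, by □(□q → q)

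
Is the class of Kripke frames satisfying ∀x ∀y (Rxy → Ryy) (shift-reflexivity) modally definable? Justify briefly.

Yes, by □(□r → r)

This is a Sahlqvist condition; the T□ axiom □(□r → r) defines it.
Suppose □(□r→r) is valid. Take Rxy and set V(r)={w : Ryw}. Then at y, □r holds; since □(□r→r) at x, □r→r at y, so r at y, i.e. Ryy.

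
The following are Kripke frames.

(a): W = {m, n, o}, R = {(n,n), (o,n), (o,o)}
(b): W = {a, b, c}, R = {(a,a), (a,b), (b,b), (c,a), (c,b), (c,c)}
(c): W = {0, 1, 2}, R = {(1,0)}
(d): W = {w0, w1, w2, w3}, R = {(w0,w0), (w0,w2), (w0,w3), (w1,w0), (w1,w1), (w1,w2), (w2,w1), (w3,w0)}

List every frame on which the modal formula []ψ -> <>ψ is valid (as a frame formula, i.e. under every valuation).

Frame correspondent (Sahlqvist): forall x exists y Rxy — i.e. seriality.
(a): fails — world m has no successor.
(b): ✓.
(c): fails — world 0 has no successor.
(d): ✓.
Valid on: (b), (d).

(b), (d)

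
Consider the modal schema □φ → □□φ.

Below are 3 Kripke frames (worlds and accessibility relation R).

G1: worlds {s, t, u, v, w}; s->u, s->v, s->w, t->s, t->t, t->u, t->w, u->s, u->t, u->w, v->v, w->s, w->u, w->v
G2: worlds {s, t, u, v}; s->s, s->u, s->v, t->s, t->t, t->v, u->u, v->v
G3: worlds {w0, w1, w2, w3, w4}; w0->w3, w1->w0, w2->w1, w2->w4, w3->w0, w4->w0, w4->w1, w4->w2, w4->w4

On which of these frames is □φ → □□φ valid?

none

The schema corresponds to transitivity: ∀x ∀y ∀z (Rxy ∧ Ryz → Rxz).
G1: fails — Ruw and Rwu but not Ruu.
G2: fails — Rts and Rsu but not Rtu.
G3: fails — Rw1w0 and Rw0w3 but not Rw1w3.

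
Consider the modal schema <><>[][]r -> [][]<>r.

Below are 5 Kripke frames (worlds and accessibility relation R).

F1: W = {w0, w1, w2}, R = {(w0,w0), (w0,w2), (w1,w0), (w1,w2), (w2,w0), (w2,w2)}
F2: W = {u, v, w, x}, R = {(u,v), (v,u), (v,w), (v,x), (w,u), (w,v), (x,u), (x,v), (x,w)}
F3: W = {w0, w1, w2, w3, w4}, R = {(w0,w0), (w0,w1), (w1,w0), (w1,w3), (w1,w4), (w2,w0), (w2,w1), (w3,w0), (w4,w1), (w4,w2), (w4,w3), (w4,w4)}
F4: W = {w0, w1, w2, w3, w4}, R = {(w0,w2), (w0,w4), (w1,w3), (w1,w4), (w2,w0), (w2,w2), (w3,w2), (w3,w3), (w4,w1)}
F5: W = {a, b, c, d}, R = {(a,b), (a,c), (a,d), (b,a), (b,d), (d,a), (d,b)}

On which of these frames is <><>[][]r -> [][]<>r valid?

The schema corresponds to a generalized confluence (Geach) condition: forall x forall y forall z ((x R^2 y & x R^2 z) -> exists w (y R^2 w & zRw)).
F1: holds.
F2: fails — uR²u, uR²u but no t with uR²t and uRt.
F3: holds.
F4: fails — w0R²w0, w0R²w1 but no w with w0R²w and w1Rw.
F5: fails — bR²a, bR²c but no w with aR²w and cRw.
Valid on: F1, F3.

F1, F3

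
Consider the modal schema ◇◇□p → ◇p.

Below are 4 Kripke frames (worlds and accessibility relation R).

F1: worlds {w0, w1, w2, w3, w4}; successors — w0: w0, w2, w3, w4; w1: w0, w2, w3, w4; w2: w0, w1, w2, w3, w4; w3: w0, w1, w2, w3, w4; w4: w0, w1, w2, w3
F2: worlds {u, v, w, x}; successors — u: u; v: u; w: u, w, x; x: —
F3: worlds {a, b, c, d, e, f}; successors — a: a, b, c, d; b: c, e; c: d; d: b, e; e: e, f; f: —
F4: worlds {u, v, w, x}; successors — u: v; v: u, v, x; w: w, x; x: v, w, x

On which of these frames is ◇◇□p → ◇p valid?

F1, F4

This is the axiom for a generalized confluence (Geach) condition; its first-order frame correspondent is ∀x ∀y (xR²y → ∃w (yRw ∧ xRw)).
F1: condition met.
F2: fails — wR²x but no t with xRt and wRt.
F3: fails — aR²e but no w with eRw and aRw.
F4: condition met.
Valid on: F1, F4.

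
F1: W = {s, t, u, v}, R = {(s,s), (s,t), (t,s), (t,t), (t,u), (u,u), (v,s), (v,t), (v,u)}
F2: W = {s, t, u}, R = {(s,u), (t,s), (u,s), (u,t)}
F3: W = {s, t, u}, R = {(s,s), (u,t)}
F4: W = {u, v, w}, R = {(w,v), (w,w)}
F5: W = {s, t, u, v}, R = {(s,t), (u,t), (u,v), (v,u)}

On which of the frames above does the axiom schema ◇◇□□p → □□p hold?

This is the axiom for a generalized confluence (Geach) condition; its first-order frame correspondent is ∀x ∀y ∀z ((xR²y ∧ xR²z) → ∃w (yR²w ∧ z = w)).
F1: fails — sR²u, sR²s but no w with uR²w and s=w.
F2: fails — sR²t, sR²s but no w with tR²w and s=w.
F3: satisfies the condition.
F4: fails — wR²v, wR²v but no t with vR²t and v=t.
F5: fails — vR²t, vR²t but no w with tR²w and t=w.
Valid on: F3.

F3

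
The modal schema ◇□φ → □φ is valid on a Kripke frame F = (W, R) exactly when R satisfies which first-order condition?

the Euclidean property

This is frame-equivalent to ◇φ → □◇φ (substitute ¬φ for φ and contrapose).
Suppose ◇φ→□◇φ is valid. Take Rxy, Rxz and set V(φ)={y}. Then ◇φ at x, so □◇φ at x, so ◇φ at z, so some w with Rzw has φ; w=y, i.e. Rzy. By symmetry of the argument, Ryz.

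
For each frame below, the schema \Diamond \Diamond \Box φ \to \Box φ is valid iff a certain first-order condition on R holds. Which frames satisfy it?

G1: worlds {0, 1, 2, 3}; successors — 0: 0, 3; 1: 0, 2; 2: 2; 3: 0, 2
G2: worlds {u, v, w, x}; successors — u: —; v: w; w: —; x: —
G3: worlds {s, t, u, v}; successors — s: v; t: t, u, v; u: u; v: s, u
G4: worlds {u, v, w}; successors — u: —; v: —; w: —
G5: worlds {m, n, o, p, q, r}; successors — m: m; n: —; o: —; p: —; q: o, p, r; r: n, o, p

G2, G4

This is the axiom for a generalized confluence (Geach) condition; its first-order frame correspondent is \forall x \forall y \forall z ((x R^2 y \wedge xRz) \to \exists w (yRw \wedge z = w)).
G1: fails — 0R²2, 0R0 but no w with 2Rw and 0=w.
G2: ✓.
G3: fails — sR²u, sRv but no w with uRw and v=w.
G4: ✓.
G5: fails — qR²n, qRo but no w with nRw and o=w.
Valid on: G2, G4.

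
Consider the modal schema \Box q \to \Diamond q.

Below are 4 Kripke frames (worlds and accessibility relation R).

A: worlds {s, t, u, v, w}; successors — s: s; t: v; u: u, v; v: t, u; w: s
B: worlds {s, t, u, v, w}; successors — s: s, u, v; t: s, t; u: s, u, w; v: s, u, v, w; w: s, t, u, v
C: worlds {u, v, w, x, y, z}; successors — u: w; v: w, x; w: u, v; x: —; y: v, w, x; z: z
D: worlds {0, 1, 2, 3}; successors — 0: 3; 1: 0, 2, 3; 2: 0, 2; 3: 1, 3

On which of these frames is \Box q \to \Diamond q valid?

A, B, D

This is the axiom for seriality; its first-order frame correspondent is \forall x \exists y Rxy.
A: holds.
B: holds.
C: fails — world x has no successor.
D: holds.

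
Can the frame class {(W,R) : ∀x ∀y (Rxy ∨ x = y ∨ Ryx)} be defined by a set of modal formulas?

If a class were modally definable it would be closed under disjoint unions (Goldblatt–Thomason).
Take 3 disjoint single-world reflexive frames: each is trivially connected, but their disjoint union has 3 worlds with no edge between distinct components, so it is not connected.
So the class is not modally definable.

No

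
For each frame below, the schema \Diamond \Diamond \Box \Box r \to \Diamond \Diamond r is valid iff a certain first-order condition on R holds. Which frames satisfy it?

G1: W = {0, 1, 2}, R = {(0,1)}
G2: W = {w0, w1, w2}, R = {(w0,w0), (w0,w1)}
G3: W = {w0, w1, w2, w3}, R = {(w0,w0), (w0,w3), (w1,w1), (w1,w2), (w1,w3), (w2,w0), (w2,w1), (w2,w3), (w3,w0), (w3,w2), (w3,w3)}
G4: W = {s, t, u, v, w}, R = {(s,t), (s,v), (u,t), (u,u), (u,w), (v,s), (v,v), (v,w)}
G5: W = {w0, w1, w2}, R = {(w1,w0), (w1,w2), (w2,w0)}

G1, G3

The schema corresponds to a generalized confluence (Geach) condition: \forall x \forall y (x R^2 y \to \exists w (y R^2 w \wedge x R^2 w)).
G1: satisfies the condition.
G2: fails — w0R²w1 but no w with w1R²w and w0R²w.
G3: satisfies the condition.
G4: fails — sR²w but no w* with wR²w* and sR²w*.
G5: fails — w1R²w0 but no w with w0R²w and w1R²w.
Valid on: G1, G3.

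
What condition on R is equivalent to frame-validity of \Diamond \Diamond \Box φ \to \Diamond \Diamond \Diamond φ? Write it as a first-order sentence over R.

This is a Sahlqvist (Geach-type) schema ◇^2□^1φ → □^0◇^3φ.
First-order correspondent: \forall x \forall y (x R^2 y \to \exists w (yRw \wedge x R^3 w)).

\forall x \forall y (x R^2 y \to \exists w (yRw \wedge x R^3 w))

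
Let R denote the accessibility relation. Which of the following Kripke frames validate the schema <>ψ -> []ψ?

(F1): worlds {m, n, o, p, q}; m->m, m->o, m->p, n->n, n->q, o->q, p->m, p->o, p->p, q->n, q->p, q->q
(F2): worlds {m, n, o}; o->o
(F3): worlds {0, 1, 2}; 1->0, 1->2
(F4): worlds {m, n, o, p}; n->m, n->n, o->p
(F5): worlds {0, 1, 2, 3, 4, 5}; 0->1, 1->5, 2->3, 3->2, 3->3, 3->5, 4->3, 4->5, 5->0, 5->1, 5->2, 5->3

This is the axiom for partial functionality; its first-order frame correspondent is forall x forall y forall z (Rxy & Rxz -> y = z).
(F1): fails — m sees both m and o.
(F2): holds.
(F3): fails — 1 sees both 0 and 2.
(F4): fails — n sees both m and n.
(F5): fails — 3 sees both 2 and 3.

(F2)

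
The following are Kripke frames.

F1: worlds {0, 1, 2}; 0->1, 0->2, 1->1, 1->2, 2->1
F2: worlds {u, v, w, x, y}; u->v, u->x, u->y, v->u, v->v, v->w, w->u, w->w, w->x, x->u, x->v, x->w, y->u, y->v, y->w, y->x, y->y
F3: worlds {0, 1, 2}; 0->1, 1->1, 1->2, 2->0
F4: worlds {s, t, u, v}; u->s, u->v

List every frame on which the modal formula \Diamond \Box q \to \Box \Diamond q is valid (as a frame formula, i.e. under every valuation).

F1, F2

The schema corresponds to convergence: \forall x \forall y \forall z (Rxy \wedge Rxz \to \exists w (Ryw \wedge Rzw)).
F1: condition met.
F2: condition met.
F3: fails — R12 and R11 but 2 and 1 have no common successor.
F4: fails — Rus and Rus but s and s have no common successor.
Valid on: F1, F2.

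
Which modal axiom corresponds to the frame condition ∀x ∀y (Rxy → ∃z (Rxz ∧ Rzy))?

□□p → □p

The condition is density. The C4 schema □□p → □p defines it.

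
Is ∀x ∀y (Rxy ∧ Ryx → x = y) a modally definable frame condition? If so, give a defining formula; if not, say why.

Not modally definable

Any modally definable frame class is closed under surjective bounded morphisms.
The 4-cycle (worlds a,b,c,d with a→b→c→d→a) is antisymmetric. Sending even-indexed worlds to s and odd-indexed worlds to t is a surjective bounded morphism onto the two-world frame with s↔t, which is not antisymmetric.
So the class is not modally definable.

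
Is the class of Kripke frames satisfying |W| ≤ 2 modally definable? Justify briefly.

Not modally definable

If a class were modally definable it would be closed under disjoint unions (Goldblatt–Thomason).
Any modal formula valid on each of 3 disjoint one-world frames is valid on their disjoint union (validity is preserved under disjoint unions). Each one-world frame has |W|=1≤2, but the union has |W|=3.
Hence having at most 2 worlds is not modally definable.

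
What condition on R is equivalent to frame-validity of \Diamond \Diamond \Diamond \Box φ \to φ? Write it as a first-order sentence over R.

This is a Sahlqvist (Geach-type) schema ◇^3□^1φ → □^0◇^0φ.
First-order correspondent: \forall x \forall y (x R^3 y \to \exists w (yRw \wedge x = w)).

\forall x \forall y (x R^3 y \to \exists w (yRw \wedge x = w))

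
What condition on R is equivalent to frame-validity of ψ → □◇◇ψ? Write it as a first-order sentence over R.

∀x ∀z (xRz → ∃w (x = w ∧ zR²w))

This is a Sahlqvist (Geach-type) schema ◇^0□^0ψ → □^1◇^2ψ.
First-order correspondent: ∀x ∀z (xRz → ∃w (x = w ∧ zR²w)).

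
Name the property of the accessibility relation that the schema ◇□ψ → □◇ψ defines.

This schema is the .2 axiom.
Its frame correspondent is convergence — ∀x ∀y ∀z (Rxy ∧ Rxz → ∃w (Ryw ∧ Rzw)).

convergence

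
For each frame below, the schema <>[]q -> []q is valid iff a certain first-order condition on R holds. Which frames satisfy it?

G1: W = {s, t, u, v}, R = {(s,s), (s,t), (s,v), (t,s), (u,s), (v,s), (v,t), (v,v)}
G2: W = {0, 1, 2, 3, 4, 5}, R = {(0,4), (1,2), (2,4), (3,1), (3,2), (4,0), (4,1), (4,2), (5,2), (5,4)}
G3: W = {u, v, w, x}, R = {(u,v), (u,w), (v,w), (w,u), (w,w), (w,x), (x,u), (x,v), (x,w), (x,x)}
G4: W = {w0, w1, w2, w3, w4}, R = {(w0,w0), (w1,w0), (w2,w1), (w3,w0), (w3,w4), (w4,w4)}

This is the axiom for the Euclidean property; its first-order frame correspondent is forall x forall y forall z (Rxy & Rxz -> Ryz).
G1: fails — Rst and Rsv but not Rtv.
G2: fails — R04 and R04 but not R44.
G3: fails — Ruv and Ruv but not Rvv.
G4: fails — Rw2w1 and Rw2w1 but not Rw1w1.
Valid on no frame.

none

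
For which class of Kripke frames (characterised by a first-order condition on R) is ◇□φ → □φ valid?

the Euclidean property: ∀x ∀y ∀z (Rxy ∧ Rxz → Ryz)

This is frame-equivalent to ◇φ → □◇φ (substitute ¬φ for φ and contrapose).
Suppose ◇φ→□◇φ is valid. Take Rxy, Rxz and set V(φ)={y}. Then ◇φ at x, so □◇φ at x, so ◇φ at z, so some w with Rzw has φ; w=y, i.e. Rzy. By symmetry of the argument, Ryz.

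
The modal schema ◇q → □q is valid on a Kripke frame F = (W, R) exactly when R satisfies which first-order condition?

Suppose ◇q→□q is valid. Take Rxy, Rxz and set V(q)={y}. Then ◇q at x, so □q at x, so q at z, i.e. z=y.
Conversely, any frame satisfying ∀x ∀y ∀z (Rxy ∧ Rxz → y = z) validates the schema.
Frame condition: ∀x ∀y ∀z (Rxy ∧ Rxz → y = z).

partial functionality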